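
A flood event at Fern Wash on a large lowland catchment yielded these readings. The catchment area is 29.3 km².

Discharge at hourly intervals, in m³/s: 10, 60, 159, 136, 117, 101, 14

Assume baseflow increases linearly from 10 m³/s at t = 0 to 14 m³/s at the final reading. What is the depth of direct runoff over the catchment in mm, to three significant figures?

Direct runoff: 0.00, 49.33, 147.67, 124.00, 104.33, 87.67, 0.00 m³/s; ΣQ_DR = 513.0 m³/s.
V = ΣQ_DR · Δt = 513.0 × 3600 s = 1.847 × 10^6 m³.
Over A = 29.3 km², depth = V / A = 63.0 mm.

d ≈ 63.0 mm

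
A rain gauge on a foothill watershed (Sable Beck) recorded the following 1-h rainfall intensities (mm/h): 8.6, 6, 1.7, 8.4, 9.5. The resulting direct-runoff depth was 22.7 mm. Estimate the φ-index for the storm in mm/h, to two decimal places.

φ ≈ 2.45 mm/h

Only the 4 blocks with intensity above φ contribute runoff: 8.6, 6, 8.4, 9.5 mm/h.
Σ(I−φ)·Δt = d  ⇒  (8.6+6+8.4+9.5 − 4φ)·1 = 22.7
φ = (32.50 − 22.7/1) / 4 = 2.45 mm/h.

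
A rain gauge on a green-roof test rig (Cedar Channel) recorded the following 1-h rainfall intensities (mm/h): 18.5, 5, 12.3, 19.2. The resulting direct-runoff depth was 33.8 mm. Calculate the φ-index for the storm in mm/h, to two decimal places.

φ ≈ 5.40 mm/h

Only the 3 blocks with intensity above φ contribute runoff: 18.5, 12.3, 19.2 mm/h.
Σ(I−φ)·Δt = d  ⇒  (18.5+12.3+19.2 − 3φ)·1 = 33.8
φ = (50.00 − 33.8/1) / 3 = 5.40 mm/h.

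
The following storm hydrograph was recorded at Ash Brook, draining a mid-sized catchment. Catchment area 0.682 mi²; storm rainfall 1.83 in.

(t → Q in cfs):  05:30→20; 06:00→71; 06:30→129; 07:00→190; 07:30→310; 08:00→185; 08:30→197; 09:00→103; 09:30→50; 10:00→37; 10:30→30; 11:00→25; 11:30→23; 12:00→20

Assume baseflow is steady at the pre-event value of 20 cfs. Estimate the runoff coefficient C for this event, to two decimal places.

C ≈ 0.69

ΣQ_DR = 1110 cfs; V = ΣQ_DR·Δt = 1.998 × 10^6 ft³.
Runoff depth d = V / A = 1.261 in.
C = d / P = 1.261 / 1.83 = 0.69.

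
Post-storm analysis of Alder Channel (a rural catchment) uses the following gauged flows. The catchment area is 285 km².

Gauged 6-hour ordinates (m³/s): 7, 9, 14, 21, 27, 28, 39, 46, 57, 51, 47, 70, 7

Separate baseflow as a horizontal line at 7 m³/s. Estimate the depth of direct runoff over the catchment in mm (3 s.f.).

Direct runoff: 0.0, 2.0, 7.0, 14.0, 20.0, 21.0, 32.0, 39.0, 50.0, 44.0, 40.0, 63.0, 0.0 m³/s; ΣQ_DR = 332.0 m³/s.
V = ΣQ_DR · Δt = 332.0 × 21600 s = 7.171 × 10^6 m³.
Over A = 285 km², depth = V / A = 25.2 mm.

d ≈ 25.2 mm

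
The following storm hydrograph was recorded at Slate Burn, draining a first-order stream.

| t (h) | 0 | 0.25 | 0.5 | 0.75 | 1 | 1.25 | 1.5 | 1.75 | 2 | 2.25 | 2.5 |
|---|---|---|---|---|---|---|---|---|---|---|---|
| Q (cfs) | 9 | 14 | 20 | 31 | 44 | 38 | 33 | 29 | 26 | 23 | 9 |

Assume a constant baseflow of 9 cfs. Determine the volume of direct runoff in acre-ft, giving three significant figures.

Direct-runoff ordinates (Q − Q_b): 0.0, 5.0, 11.0, 22.0, 35.0, 29.0, 24.0, 20.0, 17.0, 14.0, 0.0 cfs.
ΣQ_DR = 177.0 cfs.
With Δt = 0.25 h = 900 s, V = ΣQ_DR · Δt = 177.0 × 900 = 1.59 × 10^5 ft³ = 3.66 acre-ft.

V ≈ 3.66 acre-ft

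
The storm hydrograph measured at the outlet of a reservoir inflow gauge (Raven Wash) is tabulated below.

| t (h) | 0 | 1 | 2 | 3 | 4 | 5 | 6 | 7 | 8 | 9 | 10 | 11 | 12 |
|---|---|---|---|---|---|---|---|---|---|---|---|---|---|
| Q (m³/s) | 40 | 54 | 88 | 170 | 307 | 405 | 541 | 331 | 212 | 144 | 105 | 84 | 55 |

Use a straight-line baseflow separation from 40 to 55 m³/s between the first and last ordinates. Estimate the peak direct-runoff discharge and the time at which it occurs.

Q_p = 493.50 m³/s at t = 6 h

Subtracting baseflow gives direct-runoff ordinates: 0.00, 12.75, 45.50, 126.25, 262.00, 358.75, 493.50, 282.25, 162.00, 92.75, 52.50, 30.25, 0.00 m³/s.
The maximum is 493.50 m³/s, occurring at the reading for t = 6 h.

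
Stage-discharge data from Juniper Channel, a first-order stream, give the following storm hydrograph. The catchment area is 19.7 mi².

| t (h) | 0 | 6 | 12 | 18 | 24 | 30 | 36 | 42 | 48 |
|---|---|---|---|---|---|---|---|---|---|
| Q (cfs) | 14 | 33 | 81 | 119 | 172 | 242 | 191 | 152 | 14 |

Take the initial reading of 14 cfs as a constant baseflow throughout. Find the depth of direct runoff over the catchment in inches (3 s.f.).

d ≈ 0.421 in

Direct runoff: 0.0, 19.0, 67.0, 105.0, 158.0, 228.0, 177.0, 138.0, 0.0 cfs; ΣQ_DR = 892.0 cfs.
V = ΣQ_DR · Δt = 892.0 × 21600 s = 1.927 × 10^7 ft³.
Over A = 19.7 mi², depth = V / A = 0.421 in.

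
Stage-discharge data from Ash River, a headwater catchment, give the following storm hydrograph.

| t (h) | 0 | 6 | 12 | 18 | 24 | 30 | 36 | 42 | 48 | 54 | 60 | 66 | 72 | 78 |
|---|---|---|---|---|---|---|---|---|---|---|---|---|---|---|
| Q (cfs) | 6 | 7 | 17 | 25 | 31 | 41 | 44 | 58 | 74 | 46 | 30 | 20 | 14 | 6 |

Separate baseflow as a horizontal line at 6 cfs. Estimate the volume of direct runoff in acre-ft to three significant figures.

V ≈ 166 acre-ft

Direct-runoff ordinates (Q − Q_b): 0.0, 1.0, 11.0, 19.0, 25.0, 35.0, 38.0, 52.0, 68.0, 40.0, 24.0, 14.0, 8.0, 0.0 cfs.
ΣQ_DR = 335.0 cfs.
With Δt = 6 h = 21600 s, V = ΣQ_DR · Δt = 335.0 × 21600 = 7.24 × 10^6 ft³ = 166 acre-ft.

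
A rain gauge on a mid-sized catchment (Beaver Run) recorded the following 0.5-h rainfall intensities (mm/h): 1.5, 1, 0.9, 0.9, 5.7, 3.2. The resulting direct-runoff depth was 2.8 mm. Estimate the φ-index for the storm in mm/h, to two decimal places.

φ ≈ 1.65 mm/h

Only the 2 blocks with intensity above φ contribute runoff: 5.7, 3.2 mm/h.
Σ(I−φ)·Δt = d  ⇒  (5.7+3.2 − 2φ)·0.5 = 2.8
φ = (8.900 − 2.8/0.5) / 2 = 1.65 mm/h.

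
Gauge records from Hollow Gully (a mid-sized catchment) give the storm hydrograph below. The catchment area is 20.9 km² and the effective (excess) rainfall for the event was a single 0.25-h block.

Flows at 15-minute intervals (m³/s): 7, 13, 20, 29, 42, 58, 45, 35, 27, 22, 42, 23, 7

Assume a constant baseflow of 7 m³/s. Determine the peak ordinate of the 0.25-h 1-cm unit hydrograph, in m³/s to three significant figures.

U_p ≈ 42.4 m³/s

Direct runoff: 0.0, 6.0, 13.0, 22.0, 35.0, 51.0, 38.0, 28.0, 20.0, 15.0, 35.0, 16.0, 0.0 m³/s; ΣQ_DR = 279.0 m³/s, peak = 51.0 m³/s.
Runoff depth d = ΣQ_DR·Δt / A = 279.0 × 900 / (20.9 km²) = 12.01 mm.
The 1-cm UH is the DRH scaled by (10 mm)/d, so U_p = 51.0 × 10/12.01 = 42.4 m³/s.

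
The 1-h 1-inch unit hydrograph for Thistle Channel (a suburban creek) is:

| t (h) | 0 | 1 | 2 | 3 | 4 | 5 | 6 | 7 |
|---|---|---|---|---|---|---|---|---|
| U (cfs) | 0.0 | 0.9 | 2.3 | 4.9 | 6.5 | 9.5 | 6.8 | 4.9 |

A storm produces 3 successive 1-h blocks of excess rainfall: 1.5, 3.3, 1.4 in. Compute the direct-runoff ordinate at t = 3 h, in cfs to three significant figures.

Q ≈ 16.2 cfs

By discrete convolution, Q_j = Σ (P_i / 1 in) · U_{j−i}.
At t = 3 h (j=3): Q = (1.5/1)·4.9 + (3.3/1)·2.3 + (1.4/1)·0.9 = 16.2 cfs.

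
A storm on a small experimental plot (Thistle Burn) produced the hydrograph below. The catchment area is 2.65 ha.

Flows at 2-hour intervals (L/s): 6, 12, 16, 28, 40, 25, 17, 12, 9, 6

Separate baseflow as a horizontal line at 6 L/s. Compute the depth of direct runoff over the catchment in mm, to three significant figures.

Direct runoff: 0.0, 6.0, 10.0, 22.0, 34.0, 19.0, 11.0, 6.0, 3.0, 0.0 L/s; ΣQ_DR = 111.0 L/s.
V = ΣQ_DR · Δt = 111.0 × 7200 s = 7.992 × 10^5 L.
Over A = 2.65 ha, depth = V / A = 30.2 mm.

d ≈ 30.2 mm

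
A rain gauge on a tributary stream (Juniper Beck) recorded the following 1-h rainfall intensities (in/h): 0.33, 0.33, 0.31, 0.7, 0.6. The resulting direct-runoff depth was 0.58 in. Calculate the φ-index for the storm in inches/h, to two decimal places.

Only the 2 blocks with intensity above φ contribute runoff: 0.7, 0.6 in/h.
Σ(I−φ)·Δt = d  ⇒  (0.7+0.6 − 2φ)·1 = 0.58
φ = (1.300 − 0.58/1) / 2 = 0.36 in/h.

φ ≈ 0.36 in/h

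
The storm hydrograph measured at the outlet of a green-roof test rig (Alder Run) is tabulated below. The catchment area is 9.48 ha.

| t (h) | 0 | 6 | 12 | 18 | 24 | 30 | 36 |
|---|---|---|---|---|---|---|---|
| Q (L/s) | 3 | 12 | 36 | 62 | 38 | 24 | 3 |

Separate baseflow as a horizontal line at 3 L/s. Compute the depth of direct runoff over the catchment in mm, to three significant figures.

Direct runoff: 0.0, 9.0, 33.0, 59.0, 35.0, 21.0, 0.0 L/s; ΣQ_DR = 157.0 L/s.
V = ΣQ_DR · Δt = 157.0 × 21600 s = 3.391 × 10^6 L.
Over A = 9.48 ha, depth = V / A = 35.8 mm.

d ≈ 35.8 mm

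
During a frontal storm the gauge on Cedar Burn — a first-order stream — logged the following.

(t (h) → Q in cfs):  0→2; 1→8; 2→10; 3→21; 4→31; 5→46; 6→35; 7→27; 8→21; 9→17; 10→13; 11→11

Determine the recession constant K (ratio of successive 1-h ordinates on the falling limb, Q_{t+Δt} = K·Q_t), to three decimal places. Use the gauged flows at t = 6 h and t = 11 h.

K ≈ 0.793

Using the recession-limb readings at t = 6 h and t = 11 h: Q falls from 35 to 11 cfs over 5 intervals.
K = (Q₂/Q₁)^(1/5) = (11/35)^(1/5) = 0.793.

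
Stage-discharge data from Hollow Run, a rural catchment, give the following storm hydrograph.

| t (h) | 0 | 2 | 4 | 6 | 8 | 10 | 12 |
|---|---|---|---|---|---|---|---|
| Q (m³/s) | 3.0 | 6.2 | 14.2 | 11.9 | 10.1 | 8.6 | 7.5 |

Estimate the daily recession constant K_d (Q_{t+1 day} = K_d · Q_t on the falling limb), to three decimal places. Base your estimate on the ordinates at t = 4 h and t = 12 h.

Between t = 4 h and t = 12 h the flow falls from 14.2 to 7.5 m³/s over 4×2 h = 8 h.
Per-interval ratio K = (7.5/14.2)^(1/4) = 0.8525; K_d = K^(24/2) = 0.147.

K_d ≈ 0.147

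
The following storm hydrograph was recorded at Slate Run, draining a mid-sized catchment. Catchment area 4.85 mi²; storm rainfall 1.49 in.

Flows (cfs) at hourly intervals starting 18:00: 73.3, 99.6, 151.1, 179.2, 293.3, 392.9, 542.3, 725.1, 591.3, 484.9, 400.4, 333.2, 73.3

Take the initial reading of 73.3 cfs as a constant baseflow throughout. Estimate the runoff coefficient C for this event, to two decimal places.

C ≈ 0.73

ΣQ_DR = 3387 cfs; V = ΣQ_DR·Δt = 1.219 × 10^7 ft³.
Runoff depth d = V / A = 1.082 in.
C = d / P = 1.082 / 1.49 = 0.73.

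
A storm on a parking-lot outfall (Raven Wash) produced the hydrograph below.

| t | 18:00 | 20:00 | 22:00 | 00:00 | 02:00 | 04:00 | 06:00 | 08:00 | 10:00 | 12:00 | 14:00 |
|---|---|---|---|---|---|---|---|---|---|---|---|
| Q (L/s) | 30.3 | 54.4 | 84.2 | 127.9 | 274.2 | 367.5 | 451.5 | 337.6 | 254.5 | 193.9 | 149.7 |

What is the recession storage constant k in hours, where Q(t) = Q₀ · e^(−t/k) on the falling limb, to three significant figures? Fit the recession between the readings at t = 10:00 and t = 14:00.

On the falling limb, Q drops from 254.5 to 149.7 L/s between t = 10:00 and t = 14:00 (Δt = 4 h).
k = −Δt / ln(Q₂/Q₁) = −4 / ln(149.7/254.5) = 7.54 h.

k ≈ 7.54 h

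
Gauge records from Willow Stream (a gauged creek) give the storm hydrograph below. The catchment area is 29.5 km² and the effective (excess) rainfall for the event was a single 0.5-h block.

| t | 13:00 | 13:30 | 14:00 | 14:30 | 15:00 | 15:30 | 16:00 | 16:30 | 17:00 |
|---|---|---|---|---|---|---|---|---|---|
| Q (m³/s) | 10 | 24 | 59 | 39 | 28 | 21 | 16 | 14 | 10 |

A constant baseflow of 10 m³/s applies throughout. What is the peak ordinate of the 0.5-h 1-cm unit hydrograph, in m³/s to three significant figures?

U_p ≈ 61.3 m³/s

Direct runoff: 0.0, 14.0, 49.0, 29.0, 18.0, 11.0, 6.0, 4.0, 0.0 m³/s; ΣQ_DR = 131.0 m³/s, peak = 49.0 m³/s.
Runoff depth d = ΣQ_DR·Δt / A = 131.0 × 1800 / (29.5 km²) = 7.993 mm.
The 1-cm UH is the DRH scaled by (10 mm)/d, so U_p = 49.0 × 10/7.993 = 61.3 m³/s.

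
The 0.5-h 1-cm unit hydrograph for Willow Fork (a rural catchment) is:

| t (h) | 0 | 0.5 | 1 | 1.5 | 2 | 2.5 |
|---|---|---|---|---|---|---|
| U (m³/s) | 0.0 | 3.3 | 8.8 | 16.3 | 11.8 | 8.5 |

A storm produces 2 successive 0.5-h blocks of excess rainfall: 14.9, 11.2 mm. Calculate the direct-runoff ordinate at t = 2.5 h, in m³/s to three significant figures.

By discrete convolution, Q_j = Σ (P_i / 10 mm) · U_{j−i}.
At t = 2.5 h (j=5): Q = (14.9/10)·8.5 + (11.2/10)·11.8 = 25.9 m³/s.

Q ≈ 25.9 m³/s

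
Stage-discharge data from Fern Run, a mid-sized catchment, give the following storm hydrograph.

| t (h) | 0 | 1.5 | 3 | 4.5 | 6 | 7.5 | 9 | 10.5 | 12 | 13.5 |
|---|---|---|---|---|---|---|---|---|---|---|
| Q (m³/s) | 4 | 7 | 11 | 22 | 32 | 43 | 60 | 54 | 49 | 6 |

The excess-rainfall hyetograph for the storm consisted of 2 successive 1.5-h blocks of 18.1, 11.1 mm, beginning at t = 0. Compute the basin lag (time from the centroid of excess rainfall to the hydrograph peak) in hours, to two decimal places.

Centroid of excess rainfall: t_c = Σ P_i·t̄_i / ΣP_i = 1.3202 h (block centres at 0.75, 2.25 h).
Hydrograph peak occurs at t = 9 h, so basin lag t_L = 9 − 1.3202 = 7.68 h.

t_L ≈ 7.68 h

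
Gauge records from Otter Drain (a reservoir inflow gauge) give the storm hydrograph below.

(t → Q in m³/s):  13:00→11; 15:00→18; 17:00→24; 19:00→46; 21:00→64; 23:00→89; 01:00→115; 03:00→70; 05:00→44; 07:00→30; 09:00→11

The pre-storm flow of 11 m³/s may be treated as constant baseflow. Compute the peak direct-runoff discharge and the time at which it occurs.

Q_p = 104.0 m³/s at t = 01:00

Subtracting baseflow gives direct-runoff ordinates: 0.0, 7.0, 13.0, 35.0, 53.0, 78.0, 104.0, 59.0, 33.0, 19.0, 0.0 m³/s.
The maximum is 104.0 m³/s, occurring at the reading for t = 01:00.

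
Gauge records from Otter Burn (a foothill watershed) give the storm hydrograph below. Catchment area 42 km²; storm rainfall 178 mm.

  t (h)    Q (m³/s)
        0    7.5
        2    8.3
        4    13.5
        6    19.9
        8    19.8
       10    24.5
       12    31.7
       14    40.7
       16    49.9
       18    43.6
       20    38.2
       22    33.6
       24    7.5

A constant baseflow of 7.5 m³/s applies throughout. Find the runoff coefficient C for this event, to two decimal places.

C ≈ 0.23

ΣQ_DR = 241.2 m³/s; V = ΣQ_DR·Δt = 1.737 × 10^6 m³.
Runoff depth d = V / A = 41.35 mm.
C = d / P = 41.35 / 178 = 0.23.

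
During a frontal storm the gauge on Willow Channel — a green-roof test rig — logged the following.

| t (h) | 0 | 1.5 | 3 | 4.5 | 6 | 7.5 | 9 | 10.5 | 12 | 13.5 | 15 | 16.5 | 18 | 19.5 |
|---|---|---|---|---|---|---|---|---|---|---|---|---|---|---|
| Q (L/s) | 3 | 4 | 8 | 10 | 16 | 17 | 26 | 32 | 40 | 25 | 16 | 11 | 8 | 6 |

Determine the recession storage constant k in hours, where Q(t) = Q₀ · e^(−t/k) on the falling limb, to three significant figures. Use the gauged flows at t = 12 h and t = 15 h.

On the falling limb, Q drops from 40 to 16 L/s between t = 12 h and t = 15 h (Δt = 3 h).
k = −Δt / ln(Q₂/Q₁) = −3 / ln(16/40) = 3.27 h.

k ≈ 3.27 h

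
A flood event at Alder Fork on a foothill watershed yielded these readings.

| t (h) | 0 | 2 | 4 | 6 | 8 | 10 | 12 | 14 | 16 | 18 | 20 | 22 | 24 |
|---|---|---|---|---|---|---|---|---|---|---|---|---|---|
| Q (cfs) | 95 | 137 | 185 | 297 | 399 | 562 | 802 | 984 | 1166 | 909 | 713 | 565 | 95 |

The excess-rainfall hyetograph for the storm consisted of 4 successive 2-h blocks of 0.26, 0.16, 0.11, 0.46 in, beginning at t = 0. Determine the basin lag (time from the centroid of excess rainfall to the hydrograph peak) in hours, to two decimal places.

t_L ≈ 11.44 h

Centroid of excess rainfall: t_c = Σ P_i·t̄_i / ΣP_i = 4.5556 h (block centres at 1, 3, 5, 7 h).
Hydrograph peak occurs at t = 16 h, so basin lag t_L = 16 − 4.5556 = 11.44 h.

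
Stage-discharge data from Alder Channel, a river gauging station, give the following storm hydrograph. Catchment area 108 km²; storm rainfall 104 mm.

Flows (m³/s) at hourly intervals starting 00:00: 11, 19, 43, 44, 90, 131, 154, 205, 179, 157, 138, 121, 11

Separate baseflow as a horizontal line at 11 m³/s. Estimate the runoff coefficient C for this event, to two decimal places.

ΣQ_DR = 1160 m³/s; V = ΣQ_DR·Δt = 4.176 × 10^6 m³.
Runoff depth d = V / A = 38.67 mm.
C = d / P = 38.67 / 104 = 0.37.

C ≈ 0.37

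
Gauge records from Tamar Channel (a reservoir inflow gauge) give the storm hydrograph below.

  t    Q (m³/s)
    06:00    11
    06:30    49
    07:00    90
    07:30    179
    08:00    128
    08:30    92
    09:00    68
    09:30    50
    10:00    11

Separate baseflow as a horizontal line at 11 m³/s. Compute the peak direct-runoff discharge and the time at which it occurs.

Subtracting baseflow gives direct-runoff ordinates: 0.0, 38.0, 79.0, 168.0, 117.0, 81.0, 57.0, 39.0, 0.0 m³/s.
The maximum is 168.0 m³/s, occurring at the reading for t = 07:30.

Q_p = 168.0 m³/s at t = 07:30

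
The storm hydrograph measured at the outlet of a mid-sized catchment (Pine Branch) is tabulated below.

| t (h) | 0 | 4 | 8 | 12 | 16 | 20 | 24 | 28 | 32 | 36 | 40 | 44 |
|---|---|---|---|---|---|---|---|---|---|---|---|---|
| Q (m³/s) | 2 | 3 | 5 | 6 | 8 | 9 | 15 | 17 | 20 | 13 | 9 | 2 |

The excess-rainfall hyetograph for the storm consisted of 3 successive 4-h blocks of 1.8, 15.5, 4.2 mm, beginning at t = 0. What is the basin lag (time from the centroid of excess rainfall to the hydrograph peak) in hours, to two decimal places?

Centroid of excess rainfall: t_c = Σ P_i·t̄_i / ΣP_i = 6.4465 h (block centres at 2, 6, 10 h).
Hydrograph peak occurs at t = 32 h, so basin lag t_L = 32 − 6.4465 = 25.55 h.

t_L ≈ 25.55 h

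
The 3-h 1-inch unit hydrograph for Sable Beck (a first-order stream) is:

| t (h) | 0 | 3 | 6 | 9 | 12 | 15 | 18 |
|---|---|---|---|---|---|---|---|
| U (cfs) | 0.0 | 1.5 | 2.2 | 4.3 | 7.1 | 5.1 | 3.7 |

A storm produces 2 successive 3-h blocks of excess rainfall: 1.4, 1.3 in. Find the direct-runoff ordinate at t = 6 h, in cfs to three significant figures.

Q ≈ 5.03 cfs

By discrete convolution, Q_j = Σ (P_i / 1 in) · U_{j−i}.
At t = 6 h (j=2): Q = (1.4/1)·2.2 + (1.3/1)·1.5 = 5.03 cfs.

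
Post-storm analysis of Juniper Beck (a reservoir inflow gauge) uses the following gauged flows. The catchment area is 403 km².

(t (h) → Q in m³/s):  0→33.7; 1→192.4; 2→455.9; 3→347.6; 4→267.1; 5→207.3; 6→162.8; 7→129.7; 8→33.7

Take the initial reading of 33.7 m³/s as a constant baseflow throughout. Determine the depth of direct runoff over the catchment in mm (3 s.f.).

d ≈ 13.6 mm

Direct runoff: 0.0, 158.7, 422.2, 313.9, 233.4, 173.6, 129.1, 96.0, 0.0 m³/s; ΣQ_DR = 1527 m³/s.
V = ΣQ_DR · Δt = 1527 × 3600 s = 5.497 × 10^6 m³.
Over A = 403 km², depth = V / A = 13.6 mm.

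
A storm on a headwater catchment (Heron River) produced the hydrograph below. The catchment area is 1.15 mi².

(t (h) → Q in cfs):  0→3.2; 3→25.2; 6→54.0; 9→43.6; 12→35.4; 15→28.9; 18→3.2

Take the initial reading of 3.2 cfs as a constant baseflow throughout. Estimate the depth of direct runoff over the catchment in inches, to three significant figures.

d ≈ 0.692 in

Direct runoff: 0.0, 22.0, 50.8, 40.4, 32.2, 25.7, 0.0 cfs; ΣQ_DR = 171.1 cfs.
V = ΣQ_DR · Δt = 171.1 × 10800 s = 1.848 × 10^6 ft³.
Over A = 1.15 mi², depth = V / A = 0.692 in.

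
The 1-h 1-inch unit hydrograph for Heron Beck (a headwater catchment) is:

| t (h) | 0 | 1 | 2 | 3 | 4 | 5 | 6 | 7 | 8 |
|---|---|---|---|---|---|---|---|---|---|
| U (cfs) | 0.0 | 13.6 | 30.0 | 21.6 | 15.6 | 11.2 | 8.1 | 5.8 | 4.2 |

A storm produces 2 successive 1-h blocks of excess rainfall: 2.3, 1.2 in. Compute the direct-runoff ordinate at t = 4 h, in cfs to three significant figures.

Q ≈ 61.8 cfs

By discrete convolution, Q_j = Σ (P_i / 1 in) · U_{j−i}.
At t = 4 h (j=4): Q = (2.3/1)·15.6 + (1.2/1)·21.6 = 61.8 cfs.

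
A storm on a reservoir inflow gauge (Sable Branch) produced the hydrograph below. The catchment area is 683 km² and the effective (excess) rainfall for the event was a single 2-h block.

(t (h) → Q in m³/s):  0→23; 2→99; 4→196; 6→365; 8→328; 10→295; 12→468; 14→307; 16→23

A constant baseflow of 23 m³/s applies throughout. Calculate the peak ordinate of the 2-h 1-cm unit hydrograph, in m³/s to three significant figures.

Direct runoff: 0.0, 76.0, 173.0, 342.0, 305.0, 272.0, 445.0, 284.0, 0.0 m³/s; ΣQ_DR = 1897 m³/s, peak = 445.0 m³/s.
Runoff depth d = ΣQ_DR·Δt / A = 1897 × 7200 / (683 km²) = 20.00 mm.
The 1-cm UH is the DRH scaled by (10 mm)/d, so U_p = 445.0 × 10/20.00 = 223 m³/s.

U_p ≈ 223 m³/s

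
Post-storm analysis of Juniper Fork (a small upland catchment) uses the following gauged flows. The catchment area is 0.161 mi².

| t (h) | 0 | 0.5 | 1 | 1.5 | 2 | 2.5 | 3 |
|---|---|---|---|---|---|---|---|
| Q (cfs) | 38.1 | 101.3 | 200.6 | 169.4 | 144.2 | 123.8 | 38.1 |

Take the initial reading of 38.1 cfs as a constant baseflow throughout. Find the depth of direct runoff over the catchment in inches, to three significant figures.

d ≈ 2.64 in

Direct runoff: 0.0, 63.2, 162.5, 131.3, 106.1, 85.7, 0.0 cfs; ΣQ_DR = 548.8 cfs.
V = ΣQ_DR · Δt = 548.8 × 1800 s = 9.878 × 10^5 ft³.
Over A = 0.161 mi², depth = V / A = 2.64 in.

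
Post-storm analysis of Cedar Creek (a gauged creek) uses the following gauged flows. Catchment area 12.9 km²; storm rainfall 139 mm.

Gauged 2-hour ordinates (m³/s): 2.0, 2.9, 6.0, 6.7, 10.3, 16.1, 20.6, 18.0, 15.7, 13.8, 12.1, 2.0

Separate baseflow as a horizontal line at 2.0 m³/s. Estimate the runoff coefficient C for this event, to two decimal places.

ΣQ_DR = 102.2 m³/s; V = ΣQ_DR·Δt = 7.358 × 10^5 m³.
Runoff depth d = V / A = 57.04 mm.
C = d / P = 57.04 / 139 = 0.41.

C ≈ 0.41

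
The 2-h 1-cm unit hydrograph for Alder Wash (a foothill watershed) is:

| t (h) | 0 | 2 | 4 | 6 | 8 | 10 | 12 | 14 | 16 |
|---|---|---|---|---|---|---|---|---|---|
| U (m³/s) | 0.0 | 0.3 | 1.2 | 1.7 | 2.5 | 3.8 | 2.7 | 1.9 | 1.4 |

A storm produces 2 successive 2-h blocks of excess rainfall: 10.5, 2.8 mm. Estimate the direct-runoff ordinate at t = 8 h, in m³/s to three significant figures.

Q ≈ 3.10 m³/s

By discrete convolution, Q_j = Σ (P_i / 10 mm) · U_{j−i}.
At t = 8 h (j=4): Q = (10.5/10)·2.5 + (2.8/10)·1.7 = 3.10 m³/s.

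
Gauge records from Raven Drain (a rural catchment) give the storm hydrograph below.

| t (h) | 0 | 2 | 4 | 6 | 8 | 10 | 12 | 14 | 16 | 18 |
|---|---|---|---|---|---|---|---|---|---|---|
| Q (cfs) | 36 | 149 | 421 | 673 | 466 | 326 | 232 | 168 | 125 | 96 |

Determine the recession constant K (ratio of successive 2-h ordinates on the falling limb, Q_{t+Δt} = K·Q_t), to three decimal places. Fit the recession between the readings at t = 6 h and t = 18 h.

K ≈ 0.723

Using the recession-limb readings at t = 6 h and t = 18 h: Q falls from 673 to 96 cfs over 6 intervals.
K = (Q₂/Q₁)^(1/6) = (96/673)^(1/6) = 0.723.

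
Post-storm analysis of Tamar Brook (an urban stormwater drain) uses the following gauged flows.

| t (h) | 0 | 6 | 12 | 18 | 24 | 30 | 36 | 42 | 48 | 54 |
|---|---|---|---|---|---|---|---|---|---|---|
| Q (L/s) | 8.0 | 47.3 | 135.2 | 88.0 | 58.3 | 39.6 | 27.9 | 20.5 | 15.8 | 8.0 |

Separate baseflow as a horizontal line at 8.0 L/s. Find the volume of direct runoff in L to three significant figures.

Direct-runoff ordinates (Q − Q_b): 0.0, 39.3, 127.2, 80.0, 50.3, 31.6, 19.9, 12.5, 7.8, 0.0 L/s.
ΣQ_DR = 368.6 L/s.
With Δt = 6 h = 21600 s, V = ΣQ_DR · Δt = 368.6 × 21600 = 7.96 × 10^6 L.

V ≈ 7.96 × 10^6 L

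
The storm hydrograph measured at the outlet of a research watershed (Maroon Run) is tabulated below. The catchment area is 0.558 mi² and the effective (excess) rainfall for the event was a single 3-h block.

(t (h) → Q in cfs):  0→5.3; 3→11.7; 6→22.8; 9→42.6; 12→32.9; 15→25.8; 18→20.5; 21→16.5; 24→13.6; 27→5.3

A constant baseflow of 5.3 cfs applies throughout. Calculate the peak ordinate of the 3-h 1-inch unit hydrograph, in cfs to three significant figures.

U_p ≈ 31.1 cfs

Direct runoff: 0.0, 6.4, 17.5, 37.3, 27.6, 20.5, 15.2, 11.2, 8.3, 0.0 cfs; ΣQ_DR = 144.0 cfs, peak = 37.3 cfs.
Runoff depth d = ΣQ_DR·Δt / A = 144.0 × 10800 / (0.558 mi²) = 1.200 in.
The 1-inch UH is the DRH scaled by (1 in)/d, so U_p = 37.3 × 1/1.200 = 31.1 cfs.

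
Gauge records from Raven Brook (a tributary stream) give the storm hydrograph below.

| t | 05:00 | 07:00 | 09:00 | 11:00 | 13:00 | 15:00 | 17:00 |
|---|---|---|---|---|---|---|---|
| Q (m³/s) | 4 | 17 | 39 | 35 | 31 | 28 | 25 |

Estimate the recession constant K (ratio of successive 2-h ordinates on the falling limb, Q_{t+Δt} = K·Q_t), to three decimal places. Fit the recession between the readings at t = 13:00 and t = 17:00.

K ≈ 0.898

Using the recession-limb readings at t = 13:00 and t = 17:00: Q falls from 31 to 25 m³/s over 2 intervals.
K = (Q₂/Q₁)^(1/2) = (25/31)^(1/2) = 0.898.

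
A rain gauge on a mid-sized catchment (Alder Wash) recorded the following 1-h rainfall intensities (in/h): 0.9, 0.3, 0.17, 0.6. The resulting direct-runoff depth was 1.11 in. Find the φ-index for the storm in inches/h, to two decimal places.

Only the 3 blocks with intensity above φ contribute runoff: 0.9, 0.3, 0.6 in/h.
Σ(I−φ)·Δt = d  ⇒  (0.9+0.3+0.6 − 3φ)·1 = 1.11
φ = (1.800 − 1.11/1) / 3 = 0.23 in/h.

φ ≈ 0.23 in/h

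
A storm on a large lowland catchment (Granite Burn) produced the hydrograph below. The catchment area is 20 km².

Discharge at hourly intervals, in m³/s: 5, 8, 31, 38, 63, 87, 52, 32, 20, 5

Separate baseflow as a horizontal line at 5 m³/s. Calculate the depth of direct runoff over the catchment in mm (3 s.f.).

d ≈ 52.4 mm

Direct runoff: 0.0, 3.0, 26.0, 33.0, 58.0, 82.0, 47.0, 27.0, 15.0, 0.0 m³/s; ΣQ_DR = 291.0 m³/s.
V = ΣQ_DR · Δt = 291.0 × 3600 s = 1.048 × 10^6 m³.
Over A = 20 km², depth = V / A = 52.4 mm.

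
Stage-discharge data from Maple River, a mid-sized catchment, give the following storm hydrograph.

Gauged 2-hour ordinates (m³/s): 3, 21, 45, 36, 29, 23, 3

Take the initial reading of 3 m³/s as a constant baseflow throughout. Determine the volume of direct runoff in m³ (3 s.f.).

Direct-runoff ordinates (Q − Q_b): 0.0, 18.0, 42.0, 33.0, 26.0, 20.0, 0.0 m³/s.
ΣQ_DR = 139.0 m³/s.
With Δt = 2 h = 7200 s, V = ΣQ_DR · Δt = 139.0 × 7200 = 1.00 × 10^6 m³.

V ≈ 1.00 × 10^6 m³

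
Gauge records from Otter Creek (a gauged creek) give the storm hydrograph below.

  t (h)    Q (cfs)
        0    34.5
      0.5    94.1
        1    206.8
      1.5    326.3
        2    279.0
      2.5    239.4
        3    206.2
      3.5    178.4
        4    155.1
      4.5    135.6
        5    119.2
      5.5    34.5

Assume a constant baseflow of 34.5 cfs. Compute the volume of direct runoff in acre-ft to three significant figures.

Direct-runoff ordinates (Q − Q_b): 0.0, 59.6, 172.3, 291.8, 244.5, 204.9, 171.7, 143.9, 120.6, 101.1, 84.7, 0.0 cfs.
ΣQ_DR = 1595 cfs.
With Δt = 0.5 h = 1800 s, V = ΣQ_DR · Δt = 1595 × 1800 = 2.87 × 10^6 ft³ = 65.9 acre-ft.

V ≈ 65.9 acre-ft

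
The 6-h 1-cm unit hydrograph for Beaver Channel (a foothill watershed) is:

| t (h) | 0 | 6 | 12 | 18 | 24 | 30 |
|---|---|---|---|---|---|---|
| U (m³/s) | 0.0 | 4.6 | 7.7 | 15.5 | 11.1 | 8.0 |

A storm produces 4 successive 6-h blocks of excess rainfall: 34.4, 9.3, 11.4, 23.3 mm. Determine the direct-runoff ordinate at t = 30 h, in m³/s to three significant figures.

Q ≈ 73.5 m³/s

By discrete convolution, Q_j = Σ (P_i / 10 mm) · U_{j−i}.
At t = 30 h (j=5): Q = (34.4/10)·8.0 + (9.3/10)·11.1 + (11.4/10)·15.5 + (23.3/10)·7.7 = 73.5 m³/s.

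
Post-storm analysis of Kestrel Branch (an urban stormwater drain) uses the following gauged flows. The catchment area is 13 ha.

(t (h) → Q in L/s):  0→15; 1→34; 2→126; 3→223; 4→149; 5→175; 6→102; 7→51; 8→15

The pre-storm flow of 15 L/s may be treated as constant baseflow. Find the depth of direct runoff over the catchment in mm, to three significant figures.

d ≈ 20.9 mm

Direct runoff: 0.0, 19.0, 111.0, 208.0, 134.0, 160.0, 87.0, 36.0, 0.0 L/s; ΣQ_DR = 755.0 L/s.
V = ΣQ_DR · Δt = 755.0 × 3600 s = 2.718 × 10^6 L.
Over A = 13 ha, depth = V / A = 20.9 mm.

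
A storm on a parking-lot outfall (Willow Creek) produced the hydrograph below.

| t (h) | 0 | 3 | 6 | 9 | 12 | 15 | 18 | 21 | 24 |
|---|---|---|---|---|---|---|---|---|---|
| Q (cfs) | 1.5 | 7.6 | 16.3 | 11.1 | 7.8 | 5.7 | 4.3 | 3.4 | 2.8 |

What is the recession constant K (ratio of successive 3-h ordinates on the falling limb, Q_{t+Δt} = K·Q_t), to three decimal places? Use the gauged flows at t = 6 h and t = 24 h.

K ≈ 0.746

Using the recession-limb readings at t = 6 h and t = 24 h: Q falls from 16.3 to 2.8 cfs over 6 intervals.
K = (Q₂/Q₁)^(1/6) = (2.8/16.3)^(1/6) = 0.746.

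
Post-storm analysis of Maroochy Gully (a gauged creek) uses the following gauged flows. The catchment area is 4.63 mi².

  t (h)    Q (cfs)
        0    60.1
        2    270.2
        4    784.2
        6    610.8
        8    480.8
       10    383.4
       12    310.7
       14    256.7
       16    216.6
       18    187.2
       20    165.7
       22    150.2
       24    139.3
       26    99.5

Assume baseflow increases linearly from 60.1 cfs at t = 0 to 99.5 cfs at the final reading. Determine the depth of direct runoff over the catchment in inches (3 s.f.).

d ≈ 2.01 in

Direct runoff: 0.00, 207.07, 718.04, 541.61, 408.58, 308.15, 232.42, 175.38, 132.25, 99.82, 75.29, 56.76, 42.83, 0.00 cfs; ΣQ_DR = 2998 cfs.
V = ΣQ_DR · Δt = 2998 × 7200 s = 2.159 × 10^7 ft³.
Over A = 4.63 mi², depth = V / A = 2.01 in.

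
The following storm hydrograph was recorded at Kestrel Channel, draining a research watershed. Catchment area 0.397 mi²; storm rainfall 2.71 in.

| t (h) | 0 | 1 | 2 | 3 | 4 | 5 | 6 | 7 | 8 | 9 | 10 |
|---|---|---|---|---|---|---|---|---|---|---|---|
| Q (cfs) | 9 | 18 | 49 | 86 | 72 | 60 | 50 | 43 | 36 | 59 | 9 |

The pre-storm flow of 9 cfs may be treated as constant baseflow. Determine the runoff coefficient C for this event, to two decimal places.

C ≈ 0.56

ΣQ_DR = 392.0 cfs; V = ΣQ_DR·Δt = 1.411 × 10^6 ft³.
Runoff depth d = V / A = 1.530 in.
C = d / P = 1.530 / 2.71 = 0.56.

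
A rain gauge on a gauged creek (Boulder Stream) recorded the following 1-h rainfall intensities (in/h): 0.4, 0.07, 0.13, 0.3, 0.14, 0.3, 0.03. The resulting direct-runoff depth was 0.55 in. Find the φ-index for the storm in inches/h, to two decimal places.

Only the 3 blocks with intensity above φ contribute runoff: 0.4, 0.3, 0.3 in/h.
Σ(I−φ)·Δt = d  ⇒  (0.4+0.3+0.3 − 3φ)·1 = 0.55
φ = (1.000 − 0.55/1) / 3 = 0.15 in/h.

φ ≈ 0.15 in/h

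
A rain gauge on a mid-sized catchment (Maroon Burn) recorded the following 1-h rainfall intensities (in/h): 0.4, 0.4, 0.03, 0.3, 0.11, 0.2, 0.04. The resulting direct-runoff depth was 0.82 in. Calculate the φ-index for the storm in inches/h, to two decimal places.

Only the 4 blocks with intensity above φ contribute runoff: 0.4, 0.4, 0.3, 0.2 in/h.
Σ(I−φ)·Δt = d  ⇒  (0.4+0.4+0.3+0.2 − 4φ)·1 = 0.82
φ = (1.300 − 0.82/1) / 4 = 0.12 in/h.

φ ≈ 0.12 in/h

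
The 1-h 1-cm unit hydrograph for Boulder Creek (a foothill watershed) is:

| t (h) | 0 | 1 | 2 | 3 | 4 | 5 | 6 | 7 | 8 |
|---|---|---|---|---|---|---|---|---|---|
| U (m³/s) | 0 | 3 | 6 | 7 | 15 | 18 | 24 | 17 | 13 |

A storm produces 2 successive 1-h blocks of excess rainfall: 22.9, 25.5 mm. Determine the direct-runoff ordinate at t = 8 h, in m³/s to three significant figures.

Q ≈ 73.1 m³/s

By discrete convolution, Q_j = Σ (P_i / 10 mm) · U_{j−i}.
At t = 8 h (j=8): Q = (22.9/10)·13 + (25.5/10)·17 = 73.1 m³/s.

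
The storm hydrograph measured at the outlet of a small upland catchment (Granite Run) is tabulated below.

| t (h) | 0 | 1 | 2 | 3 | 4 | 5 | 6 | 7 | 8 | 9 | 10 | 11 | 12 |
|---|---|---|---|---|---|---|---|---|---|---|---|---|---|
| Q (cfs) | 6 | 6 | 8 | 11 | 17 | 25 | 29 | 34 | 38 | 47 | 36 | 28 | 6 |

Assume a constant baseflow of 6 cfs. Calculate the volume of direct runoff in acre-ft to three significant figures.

V ≈ 17.6 acre-ft

Direct-runoff ordinates (Q − Q_b): 0.0, 0.0, 2.0, 5.0, 11.0, 19.0, 23.0, 28.0, 32.0, 41.0, 30.0, 22.0, 0.0 cfs.
ΣQ_DR = 213.0 cfs.
With Δt = 1 h = 3600 s, V = ΣQ_DR · Δt = 213.0 × 3600 = 7.67 × 10^5 ft³ = 17.6 acre-ft.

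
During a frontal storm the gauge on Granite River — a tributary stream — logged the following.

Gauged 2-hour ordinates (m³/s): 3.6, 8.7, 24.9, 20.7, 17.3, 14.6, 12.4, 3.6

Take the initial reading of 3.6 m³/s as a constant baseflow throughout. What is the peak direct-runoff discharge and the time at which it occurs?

Q_p = 21.3 m³/s at t = 4 h

Subtracting baseflow gives direct-runoff ordinates: 0.0, 5.1, 21.3, 17.1, 13.7, 11.0, 8.8, 0.0 m³/s.
The maximum is 21.3 m³/s, occurring at the reading for t = 4 h.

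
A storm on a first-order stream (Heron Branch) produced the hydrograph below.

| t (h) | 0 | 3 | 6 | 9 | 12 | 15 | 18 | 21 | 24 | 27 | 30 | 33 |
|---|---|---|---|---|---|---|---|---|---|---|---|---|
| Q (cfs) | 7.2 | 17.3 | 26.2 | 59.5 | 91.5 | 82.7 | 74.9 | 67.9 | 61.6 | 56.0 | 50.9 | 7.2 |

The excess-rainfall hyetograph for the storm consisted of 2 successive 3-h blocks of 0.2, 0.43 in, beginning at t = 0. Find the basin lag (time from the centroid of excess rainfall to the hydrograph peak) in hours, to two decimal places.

t_L ≈ 8.45 h

Centroid of excess rainfall: t_c = Σ P_i·t̄_i / ΣP_i = 3.5476 h (block centres at 1.5, 4.5 h).
Hydrograph peak occurs at t = 12 h, so basin lag t_L = 12 − 3.5476 = 8.45 h.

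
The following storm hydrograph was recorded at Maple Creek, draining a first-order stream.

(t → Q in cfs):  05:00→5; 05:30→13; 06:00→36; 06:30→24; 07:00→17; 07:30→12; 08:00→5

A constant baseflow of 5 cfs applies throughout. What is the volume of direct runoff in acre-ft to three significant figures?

Direct-runoff ordinates (Q − Q_b): 0.0, 8.0, 31.0, 19.0, 12.0, 7.0, 0.0 cfs.
ΣQ_DR = 77.00 cfs.
With Δt = 0.5 h = 1800 s, V = ΣQ_DR · Δt = 77.00 × 1800 = 1.39 × 10^5 ft³ = 3.18 acre-ft.

V ≈ 3.18 acre-ft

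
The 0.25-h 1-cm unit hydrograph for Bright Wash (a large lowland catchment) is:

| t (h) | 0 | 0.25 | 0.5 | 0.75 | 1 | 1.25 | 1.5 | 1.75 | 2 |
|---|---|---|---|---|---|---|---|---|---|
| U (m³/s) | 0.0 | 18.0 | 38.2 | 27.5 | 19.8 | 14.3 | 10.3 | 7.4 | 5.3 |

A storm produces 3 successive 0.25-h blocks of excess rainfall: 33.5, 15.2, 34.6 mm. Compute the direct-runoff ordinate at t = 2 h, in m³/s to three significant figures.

By discrete convolution, Q_j = Σ (P_i / 10 mm) · U_{j−i}.
At t = 2 h (j=8): Q = (33.5/10)·5.3 + (15.2/10)·7.4 + (34.6/10)·10.3 = 64.6 m³/s.

Q ≈ 64.6 m³/s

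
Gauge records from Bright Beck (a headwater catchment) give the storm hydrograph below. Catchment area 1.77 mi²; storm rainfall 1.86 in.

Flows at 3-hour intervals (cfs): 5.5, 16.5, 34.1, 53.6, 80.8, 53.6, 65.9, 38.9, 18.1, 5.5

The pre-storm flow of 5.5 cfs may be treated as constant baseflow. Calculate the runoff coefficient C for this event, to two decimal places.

C ≈ 0.45

ΣQ_DR = 317.5 cfs; V = ΣQ_DR·Δt = 3.429 × 10^6 ft³.
Runoff depth d = V / A = 0.8339 in.
C = d / P = 0.8339 / 1.86 = 0.45.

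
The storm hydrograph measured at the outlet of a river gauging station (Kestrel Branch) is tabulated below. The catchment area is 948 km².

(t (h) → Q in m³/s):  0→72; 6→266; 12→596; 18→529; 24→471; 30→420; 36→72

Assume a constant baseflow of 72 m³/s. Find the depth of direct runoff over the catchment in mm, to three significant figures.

Direct runoff: 0.0, 194.0, 524.0, 457.0, 399.0, 348.0, 0.0 m³/s; ΣQ_DR = 1922 m³/s.
V = ΣQ_DR · Δt = 1922 × 21600 s = 4.152 × 10^7 m³.
Over A = 948 km², depth = V / A = 43.8 mm.

d ≈ 43.8 mm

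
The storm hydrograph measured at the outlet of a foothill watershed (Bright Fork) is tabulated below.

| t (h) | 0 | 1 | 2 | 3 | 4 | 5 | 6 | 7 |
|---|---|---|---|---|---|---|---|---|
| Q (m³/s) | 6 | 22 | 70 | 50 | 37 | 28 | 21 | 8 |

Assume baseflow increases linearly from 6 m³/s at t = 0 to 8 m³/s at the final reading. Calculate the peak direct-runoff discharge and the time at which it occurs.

Q_p = 63.43 m³/s at t = 2 h

Subtracting baseflow gives direct-runoff ordinates: 0.00, 15.71, 63.43, 43.14, 29.86, 20.57, 13.29, 0.00 m³/s.
The maximum is 63.43 m³/s, occurring at the reading for t = 2 h.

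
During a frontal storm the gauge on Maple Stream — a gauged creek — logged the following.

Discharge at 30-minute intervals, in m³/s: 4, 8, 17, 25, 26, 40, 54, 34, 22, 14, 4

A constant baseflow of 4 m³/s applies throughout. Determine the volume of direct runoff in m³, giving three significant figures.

V ≈ 3.67 × 10^5 m³

Direct-runoff ordinates (Q − Q_b): 0.0, 4.0, 13.0, 21.0, 22.0, 36.0, 50.0, 30.0, 18.0, 10.0, 0.0 m³/s.
ΣQ_DR = 204.0 m³/s.
With Δt = 0.5 h = 1800 s, V = ΣQ_DR · Δt = 204.0 × 1800 = 3.67 × 10^5 m³.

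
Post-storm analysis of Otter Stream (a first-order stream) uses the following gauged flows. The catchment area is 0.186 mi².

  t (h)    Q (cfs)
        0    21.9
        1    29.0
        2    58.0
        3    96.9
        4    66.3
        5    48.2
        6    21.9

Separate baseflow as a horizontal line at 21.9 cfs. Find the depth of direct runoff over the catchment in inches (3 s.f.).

d ≈ 1.57 in

Direct runoff: 0.0, 7.1, 36.1, 75.0, 44.4, 26.3, 0.0 cfs; ΣQ_DR = 188.9 cfs.
V = ΣQ_DR · Δt = 188.9 × 3600 s = 6.800 × 10^5 ft³.
Over A = 0.186 mi², depth = V / A = 1.57 in.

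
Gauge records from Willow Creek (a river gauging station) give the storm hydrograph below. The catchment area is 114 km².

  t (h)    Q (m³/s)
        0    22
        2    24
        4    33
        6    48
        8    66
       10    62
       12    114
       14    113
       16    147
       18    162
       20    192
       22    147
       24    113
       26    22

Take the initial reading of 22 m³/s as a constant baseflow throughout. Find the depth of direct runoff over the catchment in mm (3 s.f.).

d ≈ 60.4 mm

Direct runoff: 0.0, 2.0, 11.0, 26.0, 44.0, 40.0, 92.0, 91.0, 125.0, 140.0, 170.0, 125.0, 91.0, 0.0 m³/s; ΣQ_DR = 957.0 m³/s.
V = ΣQ_DR · Δt = 957.0 × 7200 s = 6.890 × 10^6 m³.
Over A = 114 km², depth = V / A = 60.4 mm.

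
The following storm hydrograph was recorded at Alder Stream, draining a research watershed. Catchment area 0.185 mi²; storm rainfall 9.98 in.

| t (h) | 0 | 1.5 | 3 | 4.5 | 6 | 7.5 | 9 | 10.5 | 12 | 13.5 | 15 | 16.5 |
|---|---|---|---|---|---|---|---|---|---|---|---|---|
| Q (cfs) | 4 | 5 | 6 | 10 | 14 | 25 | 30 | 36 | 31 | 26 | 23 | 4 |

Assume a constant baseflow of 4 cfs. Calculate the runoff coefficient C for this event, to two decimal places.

C ≈ 0.21

ΣQ_DR = 166.0 cfs; V = ΣQ_DR·Δt = 8.964 × 10^5 ft³.
Runoff depth d = V / A = 2.086 in.
C = d / P = 2.086 / 9.98 = 0.21.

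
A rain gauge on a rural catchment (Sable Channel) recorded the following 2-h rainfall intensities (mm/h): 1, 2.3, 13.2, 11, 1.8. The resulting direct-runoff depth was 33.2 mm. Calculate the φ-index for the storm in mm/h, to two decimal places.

φ ≈ 3.80 mm/h

Only the 2 blocks with intensity above φ contribute runoff: 13.2, 11 mm/h.
Σ(I−φ)·Δt = d  ⇒  (13.2+11 − 2φ)·2 = 33.2
φ = (24.20 − 33.2/2) / 2 = 3.80 mm/h.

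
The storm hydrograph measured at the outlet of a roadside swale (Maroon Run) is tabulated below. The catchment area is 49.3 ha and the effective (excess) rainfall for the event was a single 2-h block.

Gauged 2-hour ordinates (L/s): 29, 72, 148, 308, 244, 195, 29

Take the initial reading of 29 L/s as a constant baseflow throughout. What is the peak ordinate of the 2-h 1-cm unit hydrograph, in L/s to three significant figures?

U_p ≈ 232 L/s

Direct runoff: 0.0, 43.0, 119.0, 279.0, 215.0, 166.0, 0.0 L/s; ΣQ_DR = 822.0 L/s, peak = 279.0 L/s.
Runoff depth d = ΣQ_DR·Δt / A = 822.0 × 7200 / (49.3 ha) = 12.00 mm.
The 1-cm UH is the DRH scaled by (10 mm)/d, so U_p = 279.0 × 10/12.00 = 232 L/s.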